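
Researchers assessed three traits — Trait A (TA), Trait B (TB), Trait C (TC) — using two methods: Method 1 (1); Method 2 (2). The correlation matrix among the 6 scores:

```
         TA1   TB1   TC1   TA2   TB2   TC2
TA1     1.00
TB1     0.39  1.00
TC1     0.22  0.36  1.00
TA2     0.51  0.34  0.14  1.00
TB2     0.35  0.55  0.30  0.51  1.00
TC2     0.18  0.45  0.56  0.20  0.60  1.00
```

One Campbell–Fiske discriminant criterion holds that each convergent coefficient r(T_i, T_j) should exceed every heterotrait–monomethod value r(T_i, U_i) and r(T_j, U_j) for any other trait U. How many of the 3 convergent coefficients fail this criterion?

3

Checking each validity diagonal entry against its comparison values:
TA (methods 1·2): 0.51 vs {0.39, 0.51, 0.22, 0.20} → fail.
TB (methods 1·2): 0.55 vs {0.39, 0.51, 0.36, 0.60} → fail.
TC (methods 1·2): 0.56 vs {0.22, 0.20, 0.36, 0.60} → fail.
3 of 3 fail.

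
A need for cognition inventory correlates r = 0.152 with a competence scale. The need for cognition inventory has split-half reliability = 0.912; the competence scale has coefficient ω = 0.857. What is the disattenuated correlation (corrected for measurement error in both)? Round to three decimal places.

0.172

r_true = r_obs / √(r_xx · r_yy) = 0.152 / √(0.912 × 0.857) = 0.152 / √0.781584 = 0.152 / 0.8841 ≈ 0.172.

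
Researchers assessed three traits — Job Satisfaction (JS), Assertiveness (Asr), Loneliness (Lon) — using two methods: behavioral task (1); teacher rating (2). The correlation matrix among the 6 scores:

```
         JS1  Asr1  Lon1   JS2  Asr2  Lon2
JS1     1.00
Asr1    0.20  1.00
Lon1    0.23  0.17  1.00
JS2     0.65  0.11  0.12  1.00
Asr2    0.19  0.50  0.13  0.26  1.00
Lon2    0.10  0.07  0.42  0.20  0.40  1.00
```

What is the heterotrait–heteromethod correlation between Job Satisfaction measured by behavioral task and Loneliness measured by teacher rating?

Different traits and methods: r(JS1, Lon2) = 0.10.

0.10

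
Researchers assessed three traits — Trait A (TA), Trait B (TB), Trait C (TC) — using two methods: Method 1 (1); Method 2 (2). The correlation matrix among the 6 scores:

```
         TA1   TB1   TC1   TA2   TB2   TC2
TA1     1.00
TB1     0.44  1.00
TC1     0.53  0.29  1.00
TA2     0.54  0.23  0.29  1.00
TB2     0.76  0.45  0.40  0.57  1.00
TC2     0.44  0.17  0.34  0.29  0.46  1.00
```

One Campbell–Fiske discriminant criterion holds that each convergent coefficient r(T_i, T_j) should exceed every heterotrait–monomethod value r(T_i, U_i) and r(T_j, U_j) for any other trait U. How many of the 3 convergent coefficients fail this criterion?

Each convergent coefficient versus the relevant comparison correlations:
TA (methods 1·2): 0.54 vs {0.44, 0.57, 0.53, 0.29} → fail.
TB (methods 1·2): 0.45 vs {0.44, 0.57, 0.29, 0.46} → fail.
TC (methods 1·2): 0.34 vs {0.53, 0.29, 0.29, 0.46} → fail.
3 of 3 fail.

3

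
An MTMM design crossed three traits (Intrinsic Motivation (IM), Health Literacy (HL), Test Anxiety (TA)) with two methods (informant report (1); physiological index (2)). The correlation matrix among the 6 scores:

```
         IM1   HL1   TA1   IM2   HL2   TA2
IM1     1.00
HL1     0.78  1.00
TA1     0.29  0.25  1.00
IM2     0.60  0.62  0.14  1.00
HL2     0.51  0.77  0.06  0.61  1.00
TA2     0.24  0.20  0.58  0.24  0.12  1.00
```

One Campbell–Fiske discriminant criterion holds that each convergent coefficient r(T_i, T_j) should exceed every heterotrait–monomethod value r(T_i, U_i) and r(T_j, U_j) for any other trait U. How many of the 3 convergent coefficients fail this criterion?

2

Checking each validity diagonal entry against its comparison values:
IM (methods 1·2): 0.60 vs {0.78, 0.61, 0.29, 0.24} → fail.
HL (methods 1·2): 0.77 vs {0.78, 0.61, 0.25, 0.12} → fail.
TA (methods 1·2): 0.58 vs {0.29, 0.24, 0.25, 0.12} → pass.
2 of 3 fail.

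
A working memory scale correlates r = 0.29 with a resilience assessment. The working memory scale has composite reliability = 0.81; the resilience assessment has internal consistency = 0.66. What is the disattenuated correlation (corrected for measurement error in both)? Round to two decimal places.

0.40

r_true = r_obs / √(r_xx · r_yy) = 0.29 / √(0.81 × 0.66) = 0.29 / √0.5346 = 0.29 / 0.7312 ≈ 0.40.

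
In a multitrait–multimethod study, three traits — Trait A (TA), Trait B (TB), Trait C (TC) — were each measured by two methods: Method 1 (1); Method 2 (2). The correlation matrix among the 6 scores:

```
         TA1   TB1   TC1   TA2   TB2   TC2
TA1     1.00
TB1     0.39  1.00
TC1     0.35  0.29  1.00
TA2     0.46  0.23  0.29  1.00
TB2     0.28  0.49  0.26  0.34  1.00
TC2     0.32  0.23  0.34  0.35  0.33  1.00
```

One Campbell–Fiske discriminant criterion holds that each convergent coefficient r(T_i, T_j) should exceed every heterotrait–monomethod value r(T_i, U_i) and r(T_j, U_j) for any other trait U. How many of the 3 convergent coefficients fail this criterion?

Each convergent coefficient versus the relevant comparison correlations:
TA (methods 1·2): 0.46 vs {0.39, 0.34, 0.35, 0.35} → pass.
TB (methods 1·2): 0.49 vs {0.39, 0.34, 0.29, 0.33} → pass.
TC (methods 1·2): 0.34 vs {0.35, 0.35, 0.29, 0.33} → fail.
1 of 3 fail.

1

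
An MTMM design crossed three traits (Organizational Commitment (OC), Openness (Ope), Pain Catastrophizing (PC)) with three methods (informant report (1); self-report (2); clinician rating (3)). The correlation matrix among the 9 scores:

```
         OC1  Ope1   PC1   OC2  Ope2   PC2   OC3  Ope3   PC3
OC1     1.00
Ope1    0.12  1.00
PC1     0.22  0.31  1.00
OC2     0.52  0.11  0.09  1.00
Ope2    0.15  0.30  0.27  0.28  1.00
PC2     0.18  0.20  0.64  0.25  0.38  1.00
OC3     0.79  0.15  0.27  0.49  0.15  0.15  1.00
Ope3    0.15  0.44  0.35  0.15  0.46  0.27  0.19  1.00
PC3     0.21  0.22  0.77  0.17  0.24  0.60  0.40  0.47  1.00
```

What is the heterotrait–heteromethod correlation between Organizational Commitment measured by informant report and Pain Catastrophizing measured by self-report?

Different traits and methods: r(OC1, PC2) = 0.18.

0.18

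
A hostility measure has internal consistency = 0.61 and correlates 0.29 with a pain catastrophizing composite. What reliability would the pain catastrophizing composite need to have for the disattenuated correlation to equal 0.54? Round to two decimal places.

r_true = r_obs / √(r_xx · r_yy) ⇒ 0.54 = 0.29 / √(0.61 · r_yy).
√(0.61 · r_yy) = 0.29 / 0.54 = 0.5370; 0.61 · r_yy = 0.2884; r_yy = 0.2884 / 0.61 ≈ 0.47.

0.47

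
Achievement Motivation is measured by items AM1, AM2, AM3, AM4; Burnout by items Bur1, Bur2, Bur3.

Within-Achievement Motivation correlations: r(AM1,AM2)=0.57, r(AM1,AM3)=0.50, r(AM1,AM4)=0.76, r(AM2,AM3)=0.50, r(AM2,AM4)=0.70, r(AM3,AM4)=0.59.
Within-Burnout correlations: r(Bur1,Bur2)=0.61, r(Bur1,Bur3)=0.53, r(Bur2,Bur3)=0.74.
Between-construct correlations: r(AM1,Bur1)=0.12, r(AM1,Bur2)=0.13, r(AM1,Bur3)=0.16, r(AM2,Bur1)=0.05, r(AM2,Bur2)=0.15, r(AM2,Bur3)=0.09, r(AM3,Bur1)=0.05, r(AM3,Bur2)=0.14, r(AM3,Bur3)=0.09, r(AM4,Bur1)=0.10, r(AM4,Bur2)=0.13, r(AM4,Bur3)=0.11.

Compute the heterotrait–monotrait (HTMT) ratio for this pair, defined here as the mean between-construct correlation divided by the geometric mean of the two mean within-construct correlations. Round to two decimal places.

Between-construct mean = 1.32/12 = 0.1100.
Mean within-AM = 3.62/6 = 0.6033; mean within-Bur = 1.88/3 = 0.6267.
Geometric mean = √(0.6033 × 0.6267) = 0.6149.
HTMT = 0.1100 / 0.6149 = 0.18.

0.18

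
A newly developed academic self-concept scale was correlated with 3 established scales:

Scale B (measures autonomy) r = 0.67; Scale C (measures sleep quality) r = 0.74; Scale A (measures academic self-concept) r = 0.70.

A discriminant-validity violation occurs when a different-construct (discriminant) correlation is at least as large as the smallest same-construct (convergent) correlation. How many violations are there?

Convergent (same construct = academic self-concept): Scale A.
Smallest convergent = 0.70. Discriminant values: 0.67, 0.74; count ≥ 0.70 → 1.

1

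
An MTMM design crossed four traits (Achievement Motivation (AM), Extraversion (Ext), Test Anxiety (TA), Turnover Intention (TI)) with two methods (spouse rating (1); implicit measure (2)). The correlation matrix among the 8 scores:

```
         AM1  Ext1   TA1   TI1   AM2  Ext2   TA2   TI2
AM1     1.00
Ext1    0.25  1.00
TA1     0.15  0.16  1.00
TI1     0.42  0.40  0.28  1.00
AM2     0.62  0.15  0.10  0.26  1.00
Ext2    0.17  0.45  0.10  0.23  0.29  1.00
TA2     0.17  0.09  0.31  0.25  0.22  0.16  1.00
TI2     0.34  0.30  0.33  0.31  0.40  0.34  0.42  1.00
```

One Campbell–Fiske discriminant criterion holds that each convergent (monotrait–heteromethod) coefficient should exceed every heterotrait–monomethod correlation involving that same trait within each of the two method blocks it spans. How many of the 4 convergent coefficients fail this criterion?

2

Convergent coefficients and their comparison sets:
AM (methods 1·2): 0.62 vs {0.25, 0.29, 0.15, 0.22, 0.42, 0.40} → pass.
Ext (methods 1·2): 0.45 vs {0.25, 0.29, 0.16, 0.16, 0.40, 0.34} → pass.
TA (methods 1·2): 0.31 vs {0.15, 0.22, 0.16, 0.16, 0.28, 0.42} → fail.
TI (methods 1·2): 0.31 vs {0.42, 0.40, 0.40, 0.34, 0.28, 0.42} → fail.
2 of 4 fail.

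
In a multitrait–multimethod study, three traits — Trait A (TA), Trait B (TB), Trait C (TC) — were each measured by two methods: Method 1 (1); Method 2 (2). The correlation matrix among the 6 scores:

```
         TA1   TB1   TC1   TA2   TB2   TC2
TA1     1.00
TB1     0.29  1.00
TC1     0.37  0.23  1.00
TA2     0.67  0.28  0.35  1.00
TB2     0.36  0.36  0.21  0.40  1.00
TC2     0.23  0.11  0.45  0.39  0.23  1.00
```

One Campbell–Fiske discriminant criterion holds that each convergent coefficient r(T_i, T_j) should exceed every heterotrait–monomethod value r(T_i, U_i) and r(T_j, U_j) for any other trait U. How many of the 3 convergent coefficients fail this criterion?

Each convergent coefficient versus the relevant comparison correlations:
TA (methods 1·2): 0.67 vs {0.29, 0.40, 0.37, 0.39} → pass.
TB (methods 1·2): 0.36 vs {0.29, 0.40, 0.23, 0.23} → fail.
TC (methods 1·2): 0.45 vs {0.37, 0.39, 0.23, 0.23} → pass.
1 of 3 fail.

1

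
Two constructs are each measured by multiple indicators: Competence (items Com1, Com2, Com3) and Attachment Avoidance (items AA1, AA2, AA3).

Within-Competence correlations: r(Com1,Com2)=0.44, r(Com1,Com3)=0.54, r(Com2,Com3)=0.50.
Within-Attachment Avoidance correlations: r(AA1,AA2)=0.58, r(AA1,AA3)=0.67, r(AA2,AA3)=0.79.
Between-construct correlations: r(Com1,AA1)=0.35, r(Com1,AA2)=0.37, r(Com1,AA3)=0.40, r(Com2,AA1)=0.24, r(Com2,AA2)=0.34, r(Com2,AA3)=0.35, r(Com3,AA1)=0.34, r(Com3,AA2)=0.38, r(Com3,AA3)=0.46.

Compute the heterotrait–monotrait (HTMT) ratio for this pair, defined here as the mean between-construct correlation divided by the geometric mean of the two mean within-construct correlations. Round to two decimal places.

Between-construct mean = 3.23/9 = 0.3589.
Mean within-Com = 1.48/3 = 0.4933; mean within-AA = 2.04/3 = 0.6800.
Geometric mean = √(0.4933 × 0.6800) = 0.5792.
HTMT = 0.3589 / 0.5792 = 0.62.

0.62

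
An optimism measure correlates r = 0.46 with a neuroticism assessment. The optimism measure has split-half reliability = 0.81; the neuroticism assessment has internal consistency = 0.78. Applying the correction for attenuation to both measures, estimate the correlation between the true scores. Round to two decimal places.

0.58

r_true = r_obs / √(r_xx · r_yy) = 0.46 / √(0.81 × 0.78) = 0.46 / √0.6318 = 0.46 / 0.7949 ≈ 0.58.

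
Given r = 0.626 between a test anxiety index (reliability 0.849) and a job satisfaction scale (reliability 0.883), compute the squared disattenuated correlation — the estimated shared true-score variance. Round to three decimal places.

Disattenuated r = 0.626 / √(0.849 × 0.883) = 0.626 / 0.8658 = 0.7230.
Shared true-score variance = 0.7230² = 0.5227 ≈ 0.523.

0.523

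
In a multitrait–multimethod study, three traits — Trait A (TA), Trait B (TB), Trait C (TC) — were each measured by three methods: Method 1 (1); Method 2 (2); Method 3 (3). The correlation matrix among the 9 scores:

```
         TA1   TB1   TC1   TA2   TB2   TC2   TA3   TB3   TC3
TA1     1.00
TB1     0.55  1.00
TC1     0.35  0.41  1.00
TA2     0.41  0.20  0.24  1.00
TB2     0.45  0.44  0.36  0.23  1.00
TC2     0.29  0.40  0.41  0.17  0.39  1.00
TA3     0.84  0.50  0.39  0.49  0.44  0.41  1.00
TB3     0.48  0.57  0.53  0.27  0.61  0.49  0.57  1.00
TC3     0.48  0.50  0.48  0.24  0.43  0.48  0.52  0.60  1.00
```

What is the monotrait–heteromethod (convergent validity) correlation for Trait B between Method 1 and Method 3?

0.57

Same trait (TB), different methods: r(TB1, TB3) = 0.57.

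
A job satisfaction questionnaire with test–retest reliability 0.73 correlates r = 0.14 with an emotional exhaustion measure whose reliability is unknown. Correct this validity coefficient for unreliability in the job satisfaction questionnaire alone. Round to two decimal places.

0.16

Single correction: r_c = r_obs / √r_xx = 0.14 / √0.73 = 0.14 / 0.8544 ≈ 0.16.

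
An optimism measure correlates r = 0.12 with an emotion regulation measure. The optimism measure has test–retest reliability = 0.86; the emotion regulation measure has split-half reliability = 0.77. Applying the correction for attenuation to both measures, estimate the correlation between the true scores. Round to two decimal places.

0.15

r_true = r_obs / √(r_xx · r_yy) = 0.12 / √(0.86 × 0.77) = 0.12 / √0.6622 = 0.12 / 0.8138 ≈ 0.15.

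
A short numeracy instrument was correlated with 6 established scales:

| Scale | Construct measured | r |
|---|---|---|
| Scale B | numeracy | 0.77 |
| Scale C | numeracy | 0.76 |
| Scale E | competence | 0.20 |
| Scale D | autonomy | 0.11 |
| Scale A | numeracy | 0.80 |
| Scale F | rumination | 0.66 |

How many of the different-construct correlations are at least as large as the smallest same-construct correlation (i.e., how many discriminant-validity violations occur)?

0

Convergent (same construct = numeracy): Scale B, Scale C, Scale A.
Smallest convergent = 0.76. Discriminant values: 0.20, 0.11, 0.66; count ≥ 0.76 → 0.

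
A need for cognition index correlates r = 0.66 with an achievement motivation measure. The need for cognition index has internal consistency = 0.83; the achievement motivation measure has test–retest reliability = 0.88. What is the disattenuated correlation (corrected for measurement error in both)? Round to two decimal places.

r_true = r_obs / √(r_xx · r_yy) = 0.66 / √(0.83 × 0.88) = 0.66 / √0.7304 = 0.66 / 0.8546 ≈ 0.77.

0.77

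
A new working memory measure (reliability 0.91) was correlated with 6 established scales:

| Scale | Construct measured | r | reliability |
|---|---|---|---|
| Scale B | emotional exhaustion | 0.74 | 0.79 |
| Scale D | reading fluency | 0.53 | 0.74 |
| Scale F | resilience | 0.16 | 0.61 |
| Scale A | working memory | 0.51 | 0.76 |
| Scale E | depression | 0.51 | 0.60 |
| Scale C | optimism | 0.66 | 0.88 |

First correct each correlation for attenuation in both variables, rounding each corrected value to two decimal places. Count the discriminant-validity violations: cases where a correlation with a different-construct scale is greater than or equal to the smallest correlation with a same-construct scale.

4

Disattenuated r (r / √(r_scale · r_new)):
  Scale B (disc): 0.74 / √(0.79·0.91) = 0.87
  Scale D (disc): 0.53 / √(0.74·0.91) = 0.65
  Scale F (disc): 0.16 / √(0.61·0.91) = 0.21
  Scale A (conv): 0.51 / √(0.76·0.91) = 0.61
  Scale E (disc): 0.51 / √(0.60·0.91) = 0.69
  Scale C (disc): 0.66 / √(0.88·0.91) = 0.74
Smallest convergent = 0.61. Discriminant values: 0.87, 0.65, 0.21, 0.69, 0.74; count ≥ 0.61 → 4.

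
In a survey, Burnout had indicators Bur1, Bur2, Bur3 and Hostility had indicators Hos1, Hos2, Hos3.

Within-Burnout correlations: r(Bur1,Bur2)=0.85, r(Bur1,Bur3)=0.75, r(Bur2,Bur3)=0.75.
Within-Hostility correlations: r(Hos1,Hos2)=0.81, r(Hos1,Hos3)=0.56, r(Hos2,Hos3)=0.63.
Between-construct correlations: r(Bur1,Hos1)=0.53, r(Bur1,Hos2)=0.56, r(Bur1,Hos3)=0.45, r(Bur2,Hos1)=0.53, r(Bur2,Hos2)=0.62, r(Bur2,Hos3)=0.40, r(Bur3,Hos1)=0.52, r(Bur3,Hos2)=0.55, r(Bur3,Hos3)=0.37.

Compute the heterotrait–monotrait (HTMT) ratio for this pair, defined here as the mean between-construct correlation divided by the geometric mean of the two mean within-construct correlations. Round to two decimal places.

0.70

Mean heterotrait r = 4.53/9 = 0.5033.
Mean within-Bur = 2.35/3 = 0.7833; mean within-Hos = 2.00/3 = 0.6667.
Geometric mean = √(0.7833 × 0.6667) = 0.7227.
HTMT = 0.5033 / 0.7227 = 0.70.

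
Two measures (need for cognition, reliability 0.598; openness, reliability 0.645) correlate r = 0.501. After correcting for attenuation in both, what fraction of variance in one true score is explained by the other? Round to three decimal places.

0.651

Disattenuated r = 0.501 / √(0.598 × 0.645) = 0.501 / 0.6211 = 0.8066.
Shared true-score variance = 0.8066² = 0.6506 ≈ 0.651.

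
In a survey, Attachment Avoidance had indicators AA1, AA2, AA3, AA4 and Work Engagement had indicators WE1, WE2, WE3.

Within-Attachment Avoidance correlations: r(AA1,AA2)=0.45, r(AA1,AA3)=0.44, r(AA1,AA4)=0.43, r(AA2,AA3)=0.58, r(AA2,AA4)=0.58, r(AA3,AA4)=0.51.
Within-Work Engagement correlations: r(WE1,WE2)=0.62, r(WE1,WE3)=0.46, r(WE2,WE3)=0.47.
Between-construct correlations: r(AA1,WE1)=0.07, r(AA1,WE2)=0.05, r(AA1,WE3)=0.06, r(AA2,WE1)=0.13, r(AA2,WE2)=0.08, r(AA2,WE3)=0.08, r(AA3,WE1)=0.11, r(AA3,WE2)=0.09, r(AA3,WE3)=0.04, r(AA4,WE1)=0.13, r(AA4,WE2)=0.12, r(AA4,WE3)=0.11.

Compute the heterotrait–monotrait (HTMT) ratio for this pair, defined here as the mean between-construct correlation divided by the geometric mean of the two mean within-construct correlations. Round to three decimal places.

0.176

Mean heterotrait r = 1.07/12 = 0.0892.
Mean within-AA = 2.99/6 = 0.4983; mean within-WE = 1.55/3 = 0.5167.
Geometric mean = √(0.4983 × 0.5167) = 0.5074.
HTMT = 0.0892 / 0.5074 = 0.176.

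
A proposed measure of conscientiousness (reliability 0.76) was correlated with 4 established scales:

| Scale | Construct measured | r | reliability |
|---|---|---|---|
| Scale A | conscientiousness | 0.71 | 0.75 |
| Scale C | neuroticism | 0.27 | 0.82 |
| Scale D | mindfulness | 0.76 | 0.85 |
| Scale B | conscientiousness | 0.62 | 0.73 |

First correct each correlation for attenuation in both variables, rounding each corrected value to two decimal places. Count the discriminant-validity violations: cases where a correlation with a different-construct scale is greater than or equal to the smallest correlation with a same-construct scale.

Disattenuated r (r / √(r_scale · r_new)):
  Scale A (conv): 0.71 / √(0.75·0.76) = 0.94
  Scale C (disc): 0.27 / √(0.82·0.76) = 0.34
  Scale D (disc): 0.76 / √(0.85·0.76) = 0.95
  Scale B (conv): 0.62 / √(0.73·0.76) = 0.83
Smallest convergent = 0.83. Discriminant values: 0.34, 0.95; count ≥ 0.83 → 1.

1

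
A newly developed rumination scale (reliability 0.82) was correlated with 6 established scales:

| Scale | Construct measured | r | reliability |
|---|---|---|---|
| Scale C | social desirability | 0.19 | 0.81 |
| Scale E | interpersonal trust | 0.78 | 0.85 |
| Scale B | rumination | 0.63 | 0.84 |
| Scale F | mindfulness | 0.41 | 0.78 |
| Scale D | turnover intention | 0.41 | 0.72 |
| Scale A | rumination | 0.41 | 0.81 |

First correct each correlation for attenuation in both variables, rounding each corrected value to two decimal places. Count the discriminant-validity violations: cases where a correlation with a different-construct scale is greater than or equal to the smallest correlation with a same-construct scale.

3

Disattenuated r (r / √(r_scale · r_new)):
  Scale C (disc): 0.19 / √(0.81·0.82) = 0.23
  Scale E (disc): 0.78 / √(0.85·0.82) = 0.93
  Scale B (conv): 0.63 / √(0.84·0.82) = 0.76
  Scale F (disc): 0.41 / √(0.78·0.82) = 0.51
  Scale D (disc): 0.41 / √(0.72·0.82) = 0.53
  Scale A (conv): 0.41 / √(0.81·0.82) = 0.50
Smallest convergent = 0.50. Discriminant values: 0.23, 0.93, 0.51, 0.53; count ≥ 0.50 → 3.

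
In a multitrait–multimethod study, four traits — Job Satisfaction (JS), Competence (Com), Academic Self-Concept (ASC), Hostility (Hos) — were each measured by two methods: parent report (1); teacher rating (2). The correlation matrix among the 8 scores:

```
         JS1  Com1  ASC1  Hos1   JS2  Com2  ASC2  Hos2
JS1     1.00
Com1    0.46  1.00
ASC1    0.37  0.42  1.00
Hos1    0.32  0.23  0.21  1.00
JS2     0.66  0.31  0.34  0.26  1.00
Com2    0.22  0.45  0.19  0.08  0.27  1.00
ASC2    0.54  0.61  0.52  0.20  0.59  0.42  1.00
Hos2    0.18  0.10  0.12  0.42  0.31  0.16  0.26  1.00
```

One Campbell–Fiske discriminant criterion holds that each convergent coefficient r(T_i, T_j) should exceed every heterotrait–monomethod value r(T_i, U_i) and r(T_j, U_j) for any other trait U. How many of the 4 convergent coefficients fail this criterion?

2

Convergent coefficients and their comparison sets:
JS (methods 1·2): 0.66 vs {0.46, 0.27, 0.37, 0.59, 0.32, 0.31} → pass.
Com (methods 1·2): 0.45 vs {0.46, 0.27, 0.42, 0.42, 0.23, 0.16} → fail.
ASC (methods 1·2): 0.52 vs {0.37, 0.59, 0.42, 0.42, 0.21, 0.26} → fail.
Hos (methods 1·2): 0.42 vs {0.32, 0.31, 0.23, 0.16, 0.21, 0.26} → pass.
2 of 4 fail.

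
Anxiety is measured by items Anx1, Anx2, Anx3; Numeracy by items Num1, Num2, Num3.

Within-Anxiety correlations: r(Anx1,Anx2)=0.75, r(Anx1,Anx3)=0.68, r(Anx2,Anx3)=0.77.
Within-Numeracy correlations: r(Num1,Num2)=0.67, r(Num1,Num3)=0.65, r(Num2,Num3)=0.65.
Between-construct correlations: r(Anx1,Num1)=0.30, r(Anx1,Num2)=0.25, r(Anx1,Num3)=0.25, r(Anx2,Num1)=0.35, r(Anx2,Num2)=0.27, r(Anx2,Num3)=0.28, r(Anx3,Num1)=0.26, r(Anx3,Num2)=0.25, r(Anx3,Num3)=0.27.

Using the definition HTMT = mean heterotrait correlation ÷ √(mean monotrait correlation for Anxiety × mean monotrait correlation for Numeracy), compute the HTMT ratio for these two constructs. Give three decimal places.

0.397

Mean between = 2.48/9 = 0.2756.
Mean within-Anx = 2.20/3 = 0.7333; mean within-Num = 1.97/3 = 0.6567.
Geometric mean = √(0.7333 × 0.6567) = 0.6939.
HTMT = 0.2756 / 0.6939 = 0.397.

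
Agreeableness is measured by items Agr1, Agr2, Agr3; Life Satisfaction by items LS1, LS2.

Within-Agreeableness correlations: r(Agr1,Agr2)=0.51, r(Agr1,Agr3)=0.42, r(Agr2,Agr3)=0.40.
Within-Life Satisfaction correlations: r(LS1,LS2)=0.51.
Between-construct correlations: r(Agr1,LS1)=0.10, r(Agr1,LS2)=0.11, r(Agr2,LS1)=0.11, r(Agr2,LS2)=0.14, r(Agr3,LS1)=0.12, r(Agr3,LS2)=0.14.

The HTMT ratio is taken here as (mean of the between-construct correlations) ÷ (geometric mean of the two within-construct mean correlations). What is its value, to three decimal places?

0.252

Mean heterotrait r = 0.72/6 = 0.1200.
Mean within-Agr = 1.33/3 = 0.4433; mean within-LS = 0.51/1 = 0.5100.
Geometric mean = √(0.4433 × 0.5100) = 0.4755.
HTMT = 0.1200 / 0.4755 = 0.252.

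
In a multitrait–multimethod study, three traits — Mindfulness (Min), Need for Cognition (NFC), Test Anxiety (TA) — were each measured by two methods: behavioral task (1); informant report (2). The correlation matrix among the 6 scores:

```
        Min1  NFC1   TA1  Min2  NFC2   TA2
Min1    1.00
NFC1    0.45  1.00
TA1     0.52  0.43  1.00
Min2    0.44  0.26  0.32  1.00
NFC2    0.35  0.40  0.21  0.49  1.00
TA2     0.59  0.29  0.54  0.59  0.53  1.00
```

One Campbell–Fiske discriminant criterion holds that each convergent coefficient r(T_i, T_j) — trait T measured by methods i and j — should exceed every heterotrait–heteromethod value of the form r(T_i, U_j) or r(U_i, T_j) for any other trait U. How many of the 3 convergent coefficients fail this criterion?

Each convergent coefficient versus the relevant comparison correlations:
Min (methods 1·2): 0.44 vs {0.35, 0.26, 0.59, 0.32} → fail.
NFC (methods 1·2): 0.40 vs {0.26, 0.35, 0.29, 0.21} → pass.
TA (methods 1·2): 0.54 vs {0.32, 0.59, 0.21, 0.29} → fail.
2 of 3 fail.

2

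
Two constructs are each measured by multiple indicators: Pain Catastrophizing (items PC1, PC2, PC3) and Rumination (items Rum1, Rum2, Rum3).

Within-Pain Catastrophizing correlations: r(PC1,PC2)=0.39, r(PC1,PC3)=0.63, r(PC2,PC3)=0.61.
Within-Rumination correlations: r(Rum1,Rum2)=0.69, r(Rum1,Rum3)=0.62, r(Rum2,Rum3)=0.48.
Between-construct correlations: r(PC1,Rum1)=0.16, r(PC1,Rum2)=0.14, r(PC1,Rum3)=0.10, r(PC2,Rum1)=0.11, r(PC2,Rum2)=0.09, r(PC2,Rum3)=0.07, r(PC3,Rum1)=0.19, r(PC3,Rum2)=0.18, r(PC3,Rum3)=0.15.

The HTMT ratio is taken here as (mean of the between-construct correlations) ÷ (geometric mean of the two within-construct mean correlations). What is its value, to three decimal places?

Mean heterotrait r = 1.19/9 = 0.1322.
Mean within-PC = 1.63/3 = 0.5433; mean within-Rum = 1.79/3 = 0.5967.
Geometric mean = √(0.5433 × 0.5967) = 0.5694.
HTMT = 0.1322 / 0.5694 = 0.232.

0.232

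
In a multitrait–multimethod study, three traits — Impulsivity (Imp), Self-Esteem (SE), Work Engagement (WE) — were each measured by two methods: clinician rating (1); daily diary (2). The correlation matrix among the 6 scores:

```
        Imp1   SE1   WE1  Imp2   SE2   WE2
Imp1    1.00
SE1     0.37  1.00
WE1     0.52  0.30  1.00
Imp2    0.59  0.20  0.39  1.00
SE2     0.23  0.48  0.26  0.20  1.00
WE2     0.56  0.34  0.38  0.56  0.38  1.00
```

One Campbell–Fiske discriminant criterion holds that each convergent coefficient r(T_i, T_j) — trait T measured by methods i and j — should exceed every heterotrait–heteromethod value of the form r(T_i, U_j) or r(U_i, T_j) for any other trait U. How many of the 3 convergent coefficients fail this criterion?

Convergent coefficients and their comparison sets:
Imp (methods 1·2): 0.59 vs {0.23, 0.20, 0.56, 0.39} → pass.
SE (methods 1·2): 0.48 vs {0.20, 0.23, 0.34, 0.26} → pass.
WE (methods 1·2): 0.38 vs {0.39, 0.56, 0.26, 0.34} → fail.
1 of 3 fail.

1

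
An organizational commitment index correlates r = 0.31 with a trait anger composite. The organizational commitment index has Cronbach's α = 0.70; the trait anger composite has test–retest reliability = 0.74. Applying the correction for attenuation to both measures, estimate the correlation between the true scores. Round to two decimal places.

r_true = r_obs / √(r_xx · r_yy) = 0.31 / √(0.70 × 0.74) = 0.31 / √0.5180 = 0.31 / 0.7197 ≈ 0.43.

0.43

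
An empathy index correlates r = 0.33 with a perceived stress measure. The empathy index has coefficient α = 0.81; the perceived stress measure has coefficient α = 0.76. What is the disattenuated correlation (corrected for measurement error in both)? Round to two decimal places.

0.42

r_true = r_obs / √(r_xx · r_yy) = 0.33 / √(0.81 × 0.76) = 0.33 / √0.6156 = 0.33 / 0.7846 ≈ 0.42.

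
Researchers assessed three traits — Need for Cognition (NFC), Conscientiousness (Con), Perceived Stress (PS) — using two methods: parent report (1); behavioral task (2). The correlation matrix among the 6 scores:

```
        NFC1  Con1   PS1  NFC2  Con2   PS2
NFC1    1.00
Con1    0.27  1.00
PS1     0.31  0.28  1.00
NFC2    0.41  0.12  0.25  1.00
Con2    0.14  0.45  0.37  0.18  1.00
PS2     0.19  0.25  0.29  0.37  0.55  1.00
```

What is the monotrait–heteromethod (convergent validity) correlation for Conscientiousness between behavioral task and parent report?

Same trait (Con), different methods: r(Con2, Con1) = 0.45.

0.45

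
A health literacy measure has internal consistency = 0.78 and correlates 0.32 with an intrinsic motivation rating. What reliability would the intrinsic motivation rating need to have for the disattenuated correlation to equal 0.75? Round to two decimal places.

r_true = r_obs / √(r_xx · r_yy) ⇒ 0.75 = 0.32 / √(0.78 · r_yy).
√(0.78 · r_yy) = 0.32 / 0.75 = 0.4267; 0.78 · r_yy = 0.1821; r_yy = 0.1821 / 0.78 ≈ 0.23.

0.23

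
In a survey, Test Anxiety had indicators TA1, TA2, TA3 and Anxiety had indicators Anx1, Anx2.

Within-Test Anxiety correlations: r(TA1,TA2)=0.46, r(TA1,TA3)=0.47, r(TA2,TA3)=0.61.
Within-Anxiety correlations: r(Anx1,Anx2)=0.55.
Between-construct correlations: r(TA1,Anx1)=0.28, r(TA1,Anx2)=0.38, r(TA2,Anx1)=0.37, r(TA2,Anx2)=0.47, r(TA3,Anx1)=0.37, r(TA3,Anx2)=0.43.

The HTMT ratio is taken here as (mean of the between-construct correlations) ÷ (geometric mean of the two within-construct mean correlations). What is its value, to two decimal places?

Between-construct mean = 2.30/6 = 0.3833.
Mean within-TA = 1.54/3 = 0.5133; mean within-Anx = 0.55/1 = 0.5500.
Geometric mean = √(0.5133 × 0.5500) = 0.5313.
HTMT = 0.3833 / 0.5313 = 0.72.

0.72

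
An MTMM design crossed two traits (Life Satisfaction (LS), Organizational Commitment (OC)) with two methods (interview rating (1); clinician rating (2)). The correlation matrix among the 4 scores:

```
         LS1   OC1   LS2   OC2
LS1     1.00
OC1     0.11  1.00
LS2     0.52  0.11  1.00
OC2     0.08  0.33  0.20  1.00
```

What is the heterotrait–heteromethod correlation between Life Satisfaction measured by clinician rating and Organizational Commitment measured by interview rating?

Different traits and methods: r(LS2, OC1) = 0.11.

0.11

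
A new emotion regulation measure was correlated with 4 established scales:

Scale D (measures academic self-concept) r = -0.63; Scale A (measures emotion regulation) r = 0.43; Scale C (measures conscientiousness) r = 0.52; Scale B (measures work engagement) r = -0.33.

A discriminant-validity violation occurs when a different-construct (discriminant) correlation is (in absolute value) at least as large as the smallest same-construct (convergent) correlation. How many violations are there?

Convergent (same construct = emotion regulation): Scale A.
Smallest convergent = 0.43. Discriminant |r|: 0.63, 0.52, 0.33; count ≥ 0.43 → 2.

2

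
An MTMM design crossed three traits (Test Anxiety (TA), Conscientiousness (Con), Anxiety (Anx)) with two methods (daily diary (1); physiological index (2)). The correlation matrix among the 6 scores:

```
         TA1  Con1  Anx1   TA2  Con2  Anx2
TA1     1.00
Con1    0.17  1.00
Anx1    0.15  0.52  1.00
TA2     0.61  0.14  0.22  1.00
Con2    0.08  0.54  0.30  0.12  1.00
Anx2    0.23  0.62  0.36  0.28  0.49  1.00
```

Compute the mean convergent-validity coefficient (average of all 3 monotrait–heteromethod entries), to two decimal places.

0.50

Convergent values: 0.61, 0.54, 0.36; mean = 1.51/3 = 0.50.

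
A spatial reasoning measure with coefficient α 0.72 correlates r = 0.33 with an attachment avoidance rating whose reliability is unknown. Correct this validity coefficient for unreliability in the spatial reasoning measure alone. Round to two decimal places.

0.39

Single correction: r_c = r_obs / √r_xx = 0.33 / √0.72 = 0.33 / 0.8485 ≈ 0.39.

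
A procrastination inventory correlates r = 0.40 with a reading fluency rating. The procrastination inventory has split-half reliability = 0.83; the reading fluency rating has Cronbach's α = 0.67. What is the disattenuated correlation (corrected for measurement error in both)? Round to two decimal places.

0.54

r_true = r_obs / √(r_xx · r_yy) = 0.40 / √(0.83 × 0.67) = 0.40 / √0.5561 = 0.40 / 0.7457 ≈ 0.54.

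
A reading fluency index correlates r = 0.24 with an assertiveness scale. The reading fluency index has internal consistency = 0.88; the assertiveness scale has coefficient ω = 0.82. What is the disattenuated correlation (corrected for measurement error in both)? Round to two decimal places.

0.28

r_true = r_obs / √(r_xx · r_yy) = 0.24 / √(0.88 × 0.82) = 0.24 / √0.7216 = 0.24 / 0.8495 ≈ 0.28.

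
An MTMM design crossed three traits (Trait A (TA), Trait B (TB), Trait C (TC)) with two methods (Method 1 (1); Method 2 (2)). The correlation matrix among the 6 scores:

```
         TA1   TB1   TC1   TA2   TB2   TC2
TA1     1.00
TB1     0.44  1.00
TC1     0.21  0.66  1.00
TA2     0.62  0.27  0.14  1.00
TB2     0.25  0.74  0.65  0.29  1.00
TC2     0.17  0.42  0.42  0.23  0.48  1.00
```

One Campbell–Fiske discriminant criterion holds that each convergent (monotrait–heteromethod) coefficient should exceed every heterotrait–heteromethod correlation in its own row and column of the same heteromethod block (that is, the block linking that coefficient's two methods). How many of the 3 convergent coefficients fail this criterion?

Convergent coefficients and their comparison sets:
TA (methods 1·2): 0.62 vs {0.25, 0.27, 0.17, 0.14} → pass.
TB (methods 1·2): 0.74 vs {0.27, 0.25, 0.42, 0.65} → pass.
TC (methods 1·2): 0.42 vs {0.14, 0.17, 0.65, 0.42} → fail.
1 of 3 fail.

1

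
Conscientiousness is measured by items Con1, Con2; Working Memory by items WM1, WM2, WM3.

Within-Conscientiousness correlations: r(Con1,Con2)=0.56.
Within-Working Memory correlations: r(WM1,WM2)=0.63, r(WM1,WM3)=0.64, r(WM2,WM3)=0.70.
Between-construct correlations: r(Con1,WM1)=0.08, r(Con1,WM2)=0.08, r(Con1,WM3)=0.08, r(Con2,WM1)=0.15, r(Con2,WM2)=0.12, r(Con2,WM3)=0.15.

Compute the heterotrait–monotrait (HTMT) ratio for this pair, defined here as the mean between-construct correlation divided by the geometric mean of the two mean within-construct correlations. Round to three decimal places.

0.181

Mean between = 0.66/6 = 0.1100.
Mean within-Con = 0.56/1 = 0.5600; mean within-WM = 1.97/3 = 0.6567.
Geometric mean = √(0.5600 × 0.6567) = 0.6064.
HTMT = 0.1100 / 0.6064 = 0.181.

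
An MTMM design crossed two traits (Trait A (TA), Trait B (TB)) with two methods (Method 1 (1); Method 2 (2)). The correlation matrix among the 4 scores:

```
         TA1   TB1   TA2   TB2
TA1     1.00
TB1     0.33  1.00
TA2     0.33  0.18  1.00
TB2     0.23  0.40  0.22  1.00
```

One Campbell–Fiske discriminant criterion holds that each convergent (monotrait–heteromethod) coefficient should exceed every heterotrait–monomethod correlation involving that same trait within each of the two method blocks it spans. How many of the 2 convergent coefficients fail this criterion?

1

Checking each validity diagonal entry against its comparison values:
TA (methods 1·2): 0.33 vs {0.33, 0.22} → fail.
TB (methods 1·2): 0.40 vs {0.33, 0.22} → pass.
1 of 2 fail.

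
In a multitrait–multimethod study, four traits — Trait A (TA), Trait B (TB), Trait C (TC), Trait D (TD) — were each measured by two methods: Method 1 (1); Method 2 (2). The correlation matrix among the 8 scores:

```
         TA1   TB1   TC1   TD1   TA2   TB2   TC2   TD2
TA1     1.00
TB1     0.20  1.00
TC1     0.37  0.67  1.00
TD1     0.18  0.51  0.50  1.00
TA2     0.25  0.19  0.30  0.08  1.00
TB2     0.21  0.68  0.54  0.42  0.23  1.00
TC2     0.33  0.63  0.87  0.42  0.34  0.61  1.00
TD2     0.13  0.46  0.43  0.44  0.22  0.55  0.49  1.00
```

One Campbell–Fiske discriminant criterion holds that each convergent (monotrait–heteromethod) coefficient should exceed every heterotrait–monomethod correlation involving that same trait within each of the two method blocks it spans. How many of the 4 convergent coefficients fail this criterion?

2

Convergent coefficients and their comparison sets:
TA (methods 1·2): 0.25 vs {0.20, 0.23, 0.37, 0.34, 0.18, 0.22} → fail.
TB (methods 1·2): 0.68 vs {0.20, 0.23, 0.67, 0.61, 0.51, 0.55} → pass.
TC (methods 1·2): 0.87 vs {0.37, 0.34, 0.67, 0.61, 0.50, 0.49} → pass.
TD (methods 1·2): 0.44 vs {0.18, 0.22, 0.51, 0.55, 0.50, 0.49} → fail.
2 of 4 fail.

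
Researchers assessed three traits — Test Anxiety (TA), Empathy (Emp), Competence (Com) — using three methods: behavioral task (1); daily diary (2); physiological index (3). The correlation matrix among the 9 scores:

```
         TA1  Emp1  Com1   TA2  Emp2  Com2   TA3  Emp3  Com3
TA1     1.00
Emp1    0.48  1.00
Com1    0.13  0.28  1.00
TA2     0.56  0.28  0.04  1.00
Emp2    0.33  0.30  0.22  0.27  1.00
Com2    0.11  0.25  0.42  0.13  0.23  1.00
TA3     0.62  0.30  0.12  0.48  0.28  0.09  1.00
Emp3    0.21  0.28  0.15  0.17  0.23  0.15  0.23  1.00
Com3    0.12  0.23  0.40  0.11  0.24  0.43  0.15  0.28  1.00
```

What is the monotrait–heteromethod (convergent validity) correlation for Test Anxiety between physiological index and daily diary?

Same trait (TA), different methods: r(TA3, TA2) = 0.48.

0.48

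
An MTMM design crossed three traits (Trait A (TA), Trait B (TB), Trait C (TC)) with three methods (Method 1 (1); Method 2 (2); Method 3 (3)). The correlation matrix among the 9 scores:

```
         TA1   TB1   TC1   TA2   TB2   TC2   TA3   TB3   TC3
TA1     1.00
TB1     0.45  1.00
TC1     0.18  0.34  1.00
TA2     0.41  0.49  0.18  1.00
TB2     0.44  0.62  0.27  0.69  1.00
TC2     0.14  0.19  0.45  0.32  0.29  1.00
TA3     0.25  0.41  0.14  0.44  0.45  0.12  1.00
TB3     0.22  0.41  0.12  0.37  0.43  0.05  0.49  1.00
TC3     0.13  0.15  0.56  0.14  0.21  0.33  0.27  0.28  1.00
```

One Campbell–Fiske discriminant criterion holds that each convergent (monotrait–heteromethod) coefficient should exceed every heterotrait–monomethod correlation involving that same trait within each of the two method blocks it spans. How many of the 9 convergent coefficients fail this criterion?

6

Each convergent coefficient versus the relevant comparison correlations:
TA (methods 1·2): 0.41 vs {0.45, 0.69, 0.18, 0.32} → fail.
TA (methods 1·3): 0.25 vs {0.45, 0.49, 0.18, 0.27} → fail.
TA (methods 2·3): 0.44 vs {0.69, 0.49, 0.32, 0.27} → fail.
TB (methods 1·2): 0.62 vs {0.45, 0.69, 0.34, 0.29} → fail.
TB (methods 1·3): 0.41 vs {0.45, 0.49, 0.34, 0.28} → fail.
TB (methods 2·3): 0.43 vs {0.69, 0.49, 0.29, 0.28} → fail.
TC (methods 1·2): 0.45 vs {0.18, 0.32, 0.34, 0.29} → pass.
TC (methods 1·3): 0.56 vs {0.18, 0.27, 0.34, 0.28} → pass.
TC (methods 2·3): 0.33 vs {0.32, 0.27, 0.29, 0.28} → pass.
6 of 9 fail.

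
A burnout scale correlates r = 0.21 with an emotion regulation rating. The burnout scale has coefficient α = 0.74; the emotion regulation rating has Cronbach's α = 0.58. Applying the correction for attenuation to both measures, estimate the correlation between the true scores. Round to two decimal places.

r_true = r_obs / √(r_xx · r_yy) = 0.21 / √(0.74 × 0.58) = 0.21 / √0.4292 = 0.21 / 0.6551 ≈ 0.32.

0.32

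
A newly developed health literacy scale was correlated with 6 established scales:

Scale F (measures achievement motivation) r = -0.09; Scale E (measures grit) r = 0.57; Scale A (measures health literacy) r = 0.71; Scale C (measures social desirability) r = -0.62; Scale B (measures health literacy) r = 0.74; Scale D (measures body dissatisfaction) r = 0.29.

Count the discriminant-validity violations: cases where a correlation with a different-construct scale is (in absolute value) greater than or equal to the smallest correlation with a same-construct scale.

Convergent (same construct = health literacy): Scale A, Scale B.
Smallest convergent = 0.71. Discriminant |r|: 0.09, 0.57, 0.62, 0.29; count ≥ 0.71 → 0.

0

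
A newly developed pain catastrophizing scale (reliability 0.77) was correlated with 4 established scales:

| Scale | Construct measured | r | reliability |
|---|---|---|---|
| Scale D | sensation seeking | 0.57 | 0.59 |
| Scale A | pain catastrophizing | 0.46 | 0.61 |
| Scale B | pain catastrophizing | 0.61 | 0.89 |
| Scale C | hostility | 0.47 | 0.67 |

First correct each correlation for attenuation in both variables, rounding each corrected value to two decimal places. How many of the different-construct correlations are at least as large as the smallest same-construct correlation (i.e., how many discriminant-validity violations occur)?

Disattenuated r (r / √(r_scale · r_new)):
  Scale D (disc): 0.57 / √(0.59·0.77) = 0.85
  Scale A (conv): 0.46 / √(0.61·0.77) = 0.67
  Scale B (conv): 0.61 / √(0.89·0.77) = 0.74
  Scale C (disc): 0.47 / √(0.67·0.77) = 0.65
Smallest convergent = 0.67. Discriminant values: 0.85, 0.65; count ≥ 0.67 → 1.

1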